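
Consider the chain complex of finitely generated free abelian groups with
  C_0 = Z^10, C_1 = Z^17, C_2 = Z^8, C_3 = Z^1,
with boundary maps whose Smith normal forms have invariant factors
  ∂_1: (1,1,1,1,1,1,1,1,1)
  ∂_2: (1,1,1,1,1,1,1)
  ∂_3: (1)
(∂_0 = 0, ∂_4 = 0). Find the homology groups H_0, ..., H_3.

H_0: b_0 = 10 − 0 − 9 = 1; torsion from ∂_1 factors > 1: none. So H_0 = Z.
H_1: b_1 = 17 − 9 − 7 = 1; torsion from ∂_2 factors > 1: none. So H_1 = Z.
H_2: b_2 = 8 − 7 − 1 = 0; torsion from ∂_3 factors > 1: none. So H_2 = 0.
H_3: b_3 = 1 − 1 − 0 = 0; torsion from ∂_4 factors > 1: none. So H_3 = 0.

H_0 = Z,  H_1 = Z,  H_2 = 0,  H_3 = 0.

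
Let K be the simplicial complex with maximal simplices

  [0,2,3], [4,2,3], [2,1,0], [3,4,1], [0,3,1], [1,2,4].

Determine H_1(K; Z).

Fix the vertex order 0 < 1 < 2 < 3 < 4 and write every simplex with vertices in increasing order. Then dim K = 2 and the simplices of K are:

  0-simplices (5): [0], [1], [2], [3], [4]
  1-simplices (9): [0,1], [0,2], [0,3], [1,2], [1,3], [1,4], [2,3], [2,4], [3,4]
  2-simplices (6): [0,1,2], [0,1,3], [0,2,3], [1,2,4], [1,3,4], [2,3,4]

giving chain groups C_0 ≅ Z^5, C_1 ≅ Z^9, C_2 ≅ Z^6.

∂_1: C_1 → C_0 maps an edge to its endpoints' difference, ∂[p,q] = q − p. For instance
  ∂[2,3] = [3] − [2].
As a 5×9 matrix over Z this has rank 4, with invariant factors (1,1,1,1).

∂_2: C_2 → C_1 acts by ∂[p,q,r] = [q,r] − [p,r] + [p,q]. For instance
  ∂[2,3,4] = [3,4] − [2,4] + [2,3],
  ∂[0,1,3] = [1,3] − [0,3] + [0,1].
As a 9×6 matrix over Z this has rank 5, with invariant factors (1,1,1,1,1).

From H_k ≅ ker(∂_k) / im(∂_{k+1}) we obtain:

  H_1: rank ker ∂_1 − rank ∂_2 = (9 − 4) − 5 = 0, and the invariant factors of ∂_2 are all 1, so H_1 = 0.

H_1 ≅ 0.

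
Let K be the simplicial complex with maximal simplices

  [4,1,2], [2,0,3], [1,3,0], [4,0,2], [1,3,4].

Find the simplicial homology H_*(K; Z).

H_0 = Z,  H_1 = Z,  H_2 = 0.

K has 5 vertices, 10 edges, 5 triangles.
rank ∂_0 = 0, rank ∂_1 = 4 ⇒ b_0 = 5 − 0 − 4 = 1; all invariant factors of ∂_1 are 1 so no torsion. So H_0 ≅ Z.
rank ∂_1 = 4, rank ∂_2 = 5 ⇒ b_1 = 10 − 4 − 5 = 1; all invariant factors of ∂_2 are 1 so no torsion. So H_1 ≅ Z.
rank ∂_2 = 5, rank ∂_3 = 0 ⇒ b_2 = 5 − 5 − 0 = 0. So H_2 ≅ 0.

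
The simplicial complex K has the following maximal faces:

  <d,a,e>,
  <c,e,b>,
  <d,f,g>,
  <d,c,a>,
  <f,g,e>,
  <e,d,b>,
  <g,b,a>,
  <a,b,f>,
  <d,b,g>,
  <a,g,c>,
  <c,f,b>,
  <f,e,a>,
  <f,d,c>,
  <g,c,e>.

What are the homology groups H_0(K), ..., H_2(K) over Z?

H_0 = Z,  H_1 = Z^2,  H_2 = Z.

Fix the vertex order a < b < c < d < e < f < g and write every simplex with vertices in increasing order. Then dim K = 2 and the simplices of K are:

  0-simplices (7): a, b, c, d, e, f, g
  1-simplices (21): ab, ac, ad, ae, af, ag, bc, bd, be, bf, bg, cd, ce, cf, cg, de, df, dg, ef, eg, fg
  2-simplices (14): abf, abg, acd, acg, ade, aef, bce, bcf, bde, bdg, cdf, ceg, dfg, efg

giving chain groups C_0 ≅ Z^7, C_1 ≅ Z^21, C_2 ≅ Z^14.

∂_1: C_1 → C_0 is given by ∂[p,q] = [q] − [p]. For instance
  ∂cf = f − c.
The resulting 7×21 matrix has rank 6, and its Smith normal form has invariant factors (1,1,1,1,1,1).

The boundary map ∂_2: C_2 → C_1 sends each 2-simplex [p,q,r] to [q,r] − [p,r] + [p,q]. For instance
  ∂cdf = df − cf + cd,
  ∂abf = bf − af + ab.
The 21×14 boundary matrix has rank 13 and Smith normal form diag(1,1,1,1,1,1,1,1,1,1,1,1,1).

Reading off H_k = ker ∂_k / im ∂_{k+1}:

  H_0: rank C_0 − rank ∂_1 = 7 − 6 = 1, and the invariant factors of ∂_1 are all 1, so H_0 = Z.
  H_1: rank ker ∂_1 − rank ∂_2 = (21 − 6) − 13 = 2, and the invariant factors of ∂_2 are all 1, so H_1 = Z^2.
  H_2: rank ker ∂_2 − rank ∂_3 = (14 − 13) − 0 = 1, and there is no ∂_3, so H_2 = Z.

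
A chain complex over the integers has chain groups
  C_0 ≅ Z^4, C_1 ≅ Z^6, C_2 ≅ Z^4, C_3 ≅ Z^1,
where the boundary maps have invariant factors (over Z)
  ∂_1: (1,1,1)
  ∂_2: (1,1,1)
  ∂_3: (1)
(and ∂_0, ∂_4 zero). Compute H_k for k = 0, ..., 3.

H_0: b_0 = 4 − 0 − 3 = 1; torsion from ∂_1 factors > 1: none. So H_0 ≅ Z.
H_1: b_1 = 6 − 3 − 3 = 0; torsion from ∂_2 factors > 1: none. So H_1 ≅ 0.
H_2: b_2 = 4 − 3 − 1 = 0; torsion from ∂_3 factors > 1: none. So H_2 ≅ 0.
H_3: b_3 = 1 − 1 − 0 = 0; torsion from ∂_4 factors > 1: none. So H_3 ≅ 0.

H_0 ≅ Z,  H_1 = 0,  H_2 = 0,  H_3 = 0.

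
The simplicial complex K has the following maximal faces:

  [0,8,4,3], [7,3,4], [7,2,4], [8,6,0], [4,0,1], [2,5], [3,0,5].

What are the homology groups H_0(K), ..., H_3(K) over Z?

H_0 = Z,  H_1 = Z,  H_2 = 0,  H_3 = 0.

Take the total order 0 < 1 < 2 < 3 < 4 < 5 < 6 < 7 < 8 on the vertex set. Then K (dimension 3) consists of the simplices:

  0-simplices (9): [0], [1], [2], [3], [4], [5], [6], [7], [8]
  1-simplices (17): [0,1], [0,3], [0,4], [0,5], [0,6], [0,8], [1,4], [2,4], [2,5], [2,7], [3,4], [3,5], [3,7], [3,8], [4,7], [4,8], [6,8]
  2-simplices (9): [0,1,4], [0,3,4], [0,3,5], [0,3,8], [0,4,8], [0,6,8], [2,4,7], [3,4,7], [3,4,8]
  3-simplices (1): [0,3,4,8]

Hence C_0 ≅ Z^9, C_1 ≅ Z^17, C_2 ≅ Z^9, C_3 ≅ Z^1.

Boundary ∂_1: C_1 → C_0 maps an edge to its endpoints' difference, ∂[p,q] = q − p.
This gives a 9×17 integer matrix of rank 8; reducing to Smith normal form yields diagonal entries (1,1,1,1,1,1,1,1).

The boundary map ∂_2: C_2 → C_1 acts by ∂[p,q,r] = [q,r] − [p,r] + [p,q]. For instance
  ∂[0,6,8] = [6,8] − [0,8] + [0,6],
  ∂[0,1,4] = [1,4] − [0,4] + [0,1].
The resulting 17×9 matrix has rank 8, and its Smith normal form has invariant factors (1,1,1,1,1,1,1,1).

∂_3: C_3 → C_2 sends each 3-simplex σ to the alternating sum Σ_i (−1)^i (σ with its i-th vertex removed). For instance
  ∂[0,3,4,8] = [3,4,8] − [0,4,8] + [0,3,8] − [0,3,4].
The resulting 9×1 matrix has rank 1, and its Smith normal form has invariant factors (1).

Now H_k = ker ∂_k / im ∂_{k+1}, so:

  H_0: rank C_0 − rank ∂_1 = 9 − 8 = 1, and the invariant factors of ∂_1 are all 1, so H_0 = Z.
  H_1: rank ker ∂_1 − rank ∂_2 = (17 − 8) − 8 = 1, and the invariant factors of ∂_2 are all 1, so H_1 = Z.
  H_2: rank ker ∂_2 − rank ∂_3 = (9 − 8) − 1 = 0, and the invariant factors of ∂_3 are all 1, so H_2 = 0.
  H_3: rank ker ∂_3 − rank ∂_4 = (1 − 1) − 0 = 0, and there is no ∂_4, so H_3 = 0.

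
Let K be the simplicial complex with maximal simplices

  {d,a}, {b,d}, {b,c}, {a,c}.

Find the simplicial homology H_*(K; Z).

H_0 ≅ Z,  H_1 ≅ Z.

We work with the vertex ordering a < b < c < d. The simplices of K, each written with vertices in increasing order, are:

  0-simplices (4): a, b, c, d
  1-simplices (4): ac, ad, bc, bd

Hence C_0 ≅ Z^4, C_1 ≅ Z^4.

Boundary ∂_1: C_1 → C_0 is given by ∂[p,q] = [q] − [p]. For instance
  ∂ad = d − a.
The 4×4 boundary matrix has rank 3 and Smith normal form diag(1,1,1).

Now H_k = ker ∂_k / im ∂_{k+1}, so:

  H_0: rank C_0 − rank ∂_1 = 4 − 3 = 1, and the invariant factors of ∂_1 are all 1, so H_0 = Z.
  H_1: rank ker ∂_1 − rank ∂_2 = (4 − 3) − 0 = 1, and there is no ∂_2, so H_1 = Z.

(K is a triangulation of the circle S^1.)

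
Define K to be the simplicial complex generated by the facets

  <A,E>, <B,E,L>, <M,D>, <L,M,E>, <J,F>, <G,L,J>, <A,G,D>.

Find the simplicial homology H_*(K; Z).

Order the vertices as A < B < D < E < F < G < J < L < M. Listing each simplex with vertices in this order, K has dimension 2 with simplices:

  0-simplices (9): A, B, D, E, F, G, J, L, M
  1-simplices (14): AD, AE, AG, BE, BL, DG, DM, EL, EM, FJ, GJ, GL, JL, LM
  2-simplices (4): ADG, BEL, ELM, GJL

so the chain groups are C_0 ≅ Z^9, C_1 ≅ Z^14, C_2 ≅ Z^4.

Boundary ∂_1: C_1 → C_0 maps an edge to its endpoints' difference, ∂[p,q] = q − p.
As a 9×14 matrix over Z this has rank 8, with invariant factors (1,1,1,1,1,1,1,1).

The boundary map ∂_2: C_2 → C_1 maps a triangle to the signed sum of its edges. For instance
  ∂BEL = EL − BL + BE,
  ∂GJL = JL − GL + GJ.
The resulting 14×4 matrix has rank 4, and its Smith normal form has invariant factors (1,1,1,1).

Reading off H_k = ker ∂_k / im ∂_{k+1}:

  H_0: rank C_0 − rank ∂_1 = 9 − 8 = 1, and the invariant factors of ∂_1 are all 1, so H_0 = Z.
  H_1: rank ker ∂_1 − rank ∂_2 = (14 − 8) − 4 = 2, and the invariant factors of ∂_2 are all 1, so H_1 = Z^2.
  H_2: rank ker ∂_2 − rank ∂_3 = (4 − 4) − 0 = 0, and there is no ∂_3, so H_2 = 0.

H_0 = Z,  H_1 = Z^2,  H_2 = 0.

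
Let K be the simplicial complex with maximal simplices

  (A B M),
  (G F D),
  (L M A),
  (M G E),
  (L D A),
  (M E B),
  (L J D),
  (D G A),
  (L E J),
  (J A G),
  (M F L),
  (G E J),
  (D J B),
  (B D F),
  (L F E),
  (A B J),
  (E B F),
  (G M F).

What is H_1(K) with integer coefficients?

H_1 = Z ⊕ Z/2.

Fix the vertex order A < B < D < E < F < G < J < L < M and write every simplex with vertices in increasing order. Then dim K = 2 and the simplices of K are:

  0-simplices (9): A, B, D, E, F, G, J, L, M
  1-simplices (27): AB, AD, AG, AJ, AL, AM, BD, BE, BF, BJ, BM, DF, DG, DJ, DL, EF, EG, EJ, EL, EM, FG, FL, FM, GJ, GM, JL, LM
  2-simplices (18): ABJ, ABM, ADG, ADL, AGJ, ALM, BDF, BDJ, BEF, BEM, DFG, DJL, EFL, EGJ, EGM, EJL, FGM, FLM

so the chain groups are C_0 ≅ Z^9, C_1 ≅ Z^27, C_2 ≅ Z^18.

∂_1: C_1 → C_0 sends each edge [p,q] (with p < q) to q − p.
As a 9×27 matrix over Z this has rank 8, with invariant factors (1,1,1,1,1,1,1,1).

The boundary map ∂_2: C_2 → C_1 sends each 2-simplex [p,q,r] to [q,r] − [p,r] + [p,q]. For instance
  ∂EGM = GM − EM + EG,
  ∂ADL = DL − AL + AD.
The resulting 27×18 matrix has rank 18, and its Smith normal form has invariant factors (1,1,1,1,1,1,1,1,1,1,1,1,1,1,1,1,1,2).

Reading off H_k = ker ∂_k / im ∂_{k+1}:

  H_1: rank ker ∂_1 − rank ∂_2 = (27 − 8) − 18 = 1, and ∂_2 has invariant factor 2 > 1, so H_1 ≅ Z ⊕ Z/2.

(K is a triangulation of the Klein bottle.)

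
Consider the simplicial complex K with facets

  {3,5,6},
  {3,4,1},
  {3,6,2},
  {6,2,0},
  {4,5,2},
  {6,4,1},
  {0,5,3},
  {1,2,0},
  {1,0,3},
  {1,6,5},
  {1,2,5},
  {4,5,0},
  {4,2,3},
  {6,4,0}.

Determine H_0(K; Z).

H_0 ≅ Z.

Order the vertices as 0 < 1 < 2 < 3 < 4 < 5 < 6. Listing each simplex with vertices in this order, K has dimension 2 with simplices:

  0-simplices (7): [0], [1], [2], [3], [4], [5], [6]
  1-simplices (21): [0,1], [0,2], [0,3], [0,4], [0,5], [0,6], [1,2], [1,3], [1,4], [1,5], [1,6], [2,3], [2,4], [2,5], [2,6], [3,4], [3,5], [3,6], [4,5], [4,6], [5,6]
  2-simplices (14): [0,1,2], [0,1,3], [0,2,6], [0,3,5], [0,4,5], [0,4,6], [1,2,5], [1,3,4], [1,4,6], [1,5,6], [2,3,4], [2,3,6], [2,4,5], [3,5,6]

giving chain groups C_0 ≅ Z^7, C_1 ≅ Z^21, C_2 ≅ Z^14.

Boundary ∂_1: C_1 → C_0 is given by ∂[p,q] = [q] − [p]. For instance
  ∂[4,5] = [5] − [4].
This gives a 7×21 integer matrix of rank 6; reducing to Smith normal form yields diagonal entries (1,1,1,1,1,1).

∂_2: C_2 → C_1 sends each 2-simplex [p,q,r] to [q,r] − [p,r] + [p,q]. For instance
  ∂[1,2,5] = [2,5] − [1,5] + [1,2],
  ∂[2,3,4] = [3,4] − [2,4] + [2,3].
This gives a 21×14 integer matrix of rank 13; reducing to Smith normal form yields diagonal entries (1,1,1,1,1,1,1,1,1,1,1,1,1).

Reading off H_k = ker ∂_k / im ∂_{k+1}:

  H_0: rank C_0 − rank ∂_1 = 7 − 6 = 1, and the invariant factors of ∂_1 are all 1, so H_0 = Z.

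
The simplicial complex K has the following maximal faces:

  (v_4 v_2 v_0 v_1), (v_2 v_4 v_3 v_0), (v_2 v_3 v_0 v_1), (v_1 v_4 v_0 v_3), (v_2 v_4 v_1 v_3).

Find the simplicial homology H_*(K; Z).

H_0 ≅ Z,  H_1 = 0,  H_2 = 0,  H_3 ≅ Z.

Fix the vertex order v_0 < v_1 < v_2 < v_3 < v_4 and write every simplex with vertices in increasing order. Then dim K = 3 and the simplices of K are:

  0-simplices (5): [v_0], [v_1], [v_2], [v_3], [v_4]
  1-simplices (10): [v_0,v_1], [v_0,v_2], [v_0,v_3], [v_0,v_4], [v_1,v_2], [v_1,v_3], [v_1,v_4], [v_2,v_3], [v_2,v_4], [v_3,v_4]
  2-simplices (10): [v_0,v_1,v_2], [v_0,v_1,v_3], [v_0,v_1,v_4], [v_0,v_2,v_3], [v_0,v_2,v_4], [v_0,v_3,v_4], [v_1,v_2,v_3], [v_1,v_2,v_4], [v_1,v_3,v_4], [v_2,v_3,v_4]
  3-simplices (5): [v_0,v_1,v_2,v_3], [v_0,v_1,v_2,v_4], [v_0,v_1,v_3,v_4], [v_0,v_2,v_3,v_4], [v_1,v_2,v_3,v_4]

so the chain groups are C_0 ≅ Z^5, C_1 ≅ Z^10, C_2 ≅ Z^10, C_3 ≅ Z^5.

∂_1: C_1 → C_0 is given by ∂[p,q] = [q] − [p]. For instance
  ∂[v_1,v_4] = [v_4] − [v_1].
The resulting 5×10 matrix has rank 4, and its Smith normal form has invariant factors (1,1,1,1).

Boundary ∂_2: C_2 → C_1 sends each 2-simplex [p,q,r] to [q,r] − [p,r] + [p,q]. For instance
  ∂[v_0,v_3,v_4] = [v_3,v_4] − [v_0,v_4] + [v_0,v_3],
  ∂[v_0,v_2,v_3] = [v_2,v_3] − [v_0,v_3] + [v_0,v_2].
The resulting 10×10 matrix has rank 6, and its Smith normal form has invariant factors (1,1,1,1,1,1).

The boundary map ∂_3: C_3 → C_2 sends each 3-simplex σ to the alternating sum Σ_i (−1)^i (σ with its i-th vertex removed). For instance
  ∂[v_0,v_1,v_2,v_3] = [v_1,v_2,v_3] − [v_0,v_2,v_3] + [v_0,v_1,v_3] − [v_0,v_1,v_2],
  ∂[v_0,v_1,v_2,v_4] = [v_1,v_2,v_4] − [v_0,v_2,v_4] + [v_0,v_1,v_4] − [v_0,v_1,v_2].
The 10×5 boundary matrix has rank 4 and Smith normal form diag(1,1,1,1).

From H_k ≅ ker(∂_k) / im(∂_{k+1}) we obtain:

  H_0: rank C_0 − rank ∂_1 = 5 − 4 = 1, and the invariant factors of ∂_1 are all 1, so H_0 ≅ Z.
  H_1: rank ker ∂_1 − rank ∂_2 = (10 − 4) − 6 = 0, and the invariant factors of ∂_2 are all 1, so H_1 ≅ 0.
  H_2: rank ker ∂_2 − rank ∂_3 = (10 − 6) − 4 = 0, and the invariant factors of ∂_3 are all 1, so H_2 ≅ 0.
  H_3: rank ker ∂_3 − rank ∂_4 = (5 − 4) − 0 = 1, and there is no ∂_4, so H_3 ≅ Z.

As a check, the Euler characteristic is 5 − 10 + 10 − 5 = 0, which agrees with 1 − 0 + 0 − 1 = 0.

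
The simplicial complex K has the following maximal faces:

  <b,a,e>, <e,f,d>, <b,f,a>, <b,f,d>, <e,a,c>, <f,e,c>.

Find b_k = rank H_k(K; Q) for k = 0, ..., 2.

Take the total order a < b < c < d < e < f on the vertex set. Then K (dimension 2) consists of the simplices:

  0-simplices (6): a, b, c, d, e, f
  1-simplices (12): ab, ac, ae, af, bd, be, bf, ce, cf, de, df, ef
  2-simplices (6): abe, abf, ace, bdf, cef, def

Hence C_0 ≅ Z^6, C_1 ≅ Z^12, C_2 ≅ Z^6.

∂_1: C_1 → C_0 maps an edge to its endpoints' difference, ∂[p,q] = q − p. For instance
  ∂ab = b − a.
The 6×12 boundary matrix has rank 5 and Smith normal form diag(1,1,1,1,1).

∂_2: C_2 → C_1 sends each 2-simplex [p,q,r] to [q,r] − [p,r] + [p,q]. For instance
  ∂abe = be − ae + ab,
  ∂bdf = df − bf + bd.
As a 12×6 matrix over Z this has rank 6, with invariant factors (1,1,1,1,1,1).

Computing H_k = (kernel of ∂_k) / (image of ∂_{k+1}):

  H_0: rank C_0 − rank ∂_1 = 6 − 5 = 1, and the invariant factors of ∂_1 are all 1, so H_0 ≅ Z.
  H_1: rank ker ∂_1 − rank ∂_2 = (12 − 5) − 6 = 1, and the invariant factors of ∂_2 are all 1, so H_1 ≅ Z.
  H_2: rank ker ∂_2 − rank ∂_3 = (6 − 6) − 0 = 0, and there is no ∂_3, so H_2 ≅ 0.

(K is a triangulation of the cylinder S^1 x I.)

Hence the Betti numbers are b_0 = 1, b_1 = 1, b_2 = 0.

b_0 = 1, b_1 = 1, b_2 = 0.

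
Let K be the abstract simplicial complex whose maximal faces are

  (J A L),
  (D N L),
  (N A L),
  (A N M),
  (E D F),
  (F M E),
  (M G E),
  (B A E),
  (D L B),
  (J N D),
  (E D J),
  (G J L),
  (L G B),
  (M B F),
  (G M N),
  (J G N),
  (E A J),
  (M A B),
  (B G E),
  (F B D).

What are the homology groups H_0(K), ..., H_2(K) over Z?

We work with the vertex ordering A < B < D < E < F < G < J < L < M < N. The simplices of K, each written with vertices in increasing order, are:

  0-simplices (10): A, B, D, E, F, G, J, L, M, N
  1-simplices (30): AB, AE, AJ, AL, AM, AN, BD, BE, BF, BG, BL, BM, DE, DF, DJ, DL, DN, EF, EG, EJ, EM, FM, GJ, GL, GM, GN, JL, JN, LN, MN
  2-simplices (20): ABE, ABM, AEJ, AJL, ALN, AMN, BDF, BDL, BEG, BFM, BGL, DEF, DEJ, DJN, DLN, EFM, EGM, GJL, GJN, GMN

giving chain groups C_0 ≅ Z^10, C_1 ≅ Z^30, C_2 ≅ Z^20.

The boundary map ∂_1: C_1 → C_0 sends each edge [p,q] (with p < q) to q − p. For instance
  ∂AL = L − A.
The resulting 10×30 matrix has rank 9, and its Smith normal form has invariant factors (1,1,1,1,1,1,1,1,1).

The boundary map ∂_2: C_2 → C_1 acts by ∂[p,q,r] = [q,r] − [p,r] + [p,q]. For instance
  ∂EGM = GM − EM + EG,
  ∂GMN = MN − GN + GM.
The resulting 30×20 matrix has rank 20, and its Smith normal form has invariant factors (1,1,1,1,1,1,1,1,1,1,1,1,1,1,1,1,1,1,1,2).

Now H_k = ker ∂_k / im ∂_{k+1}, so:

  H_0: rank C_0 − rank ∂_1 = 10 − 9 = 1, and the invariant factors of ∂_1 are all 1, so H_0 ≅ Z.
  H_1: rank ker ∂_1 − rank ∂_2 = (30 − 9) − 20 = 1, and ∂_2 has invariant factor 2 > 1, so H_1 ≅ Z ⊕ Z_2.
  H_2: rank ker ∂_2 − rank ∂_3 = (20 − 20) − 0 = 0, and there is no ∂_3, so H_2 ≅ 0.

H_0 = Z,  H_1 = Z ⊕ Z_2,  H_2 = 0.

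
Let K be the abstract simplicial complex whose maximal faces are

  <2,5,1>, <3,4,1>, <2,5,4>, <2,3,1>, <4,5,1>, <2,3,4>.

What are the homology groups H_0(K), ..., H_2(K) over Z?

H_0 = Z,  H_1 = 0,  H_2 = Z.

Order the vertices as 1 < 2 < 3 < 4 < 5. Listing each simplex with vertices in this order, K has dimension 2 with simplices:

  0-simplices (5): [1], [2], [3], [4], [5]
  1-simplices (9): [1,2], [1,3], [1,4], [1,5], [2,3], [2,4], [2,5], [3,4], [4,5]
  2-simplices (6): [1,2,3], [1,2,5], [1,3,4], [1,4,5], [2,3,4], [2,4,5]

Hence C_0 ≅ Z^5, C_1 ≅ Z^9, C_2 ≅ Z^6.

∂_1: C_1 → C_0 maps an edge to its endpoints' difference, ∂[p,q] = q − p.
This gives a 5×9 integer matrix of rank 4; reducing to Smith normal form yields diagonal entries (1,1,1,1).

∂_2: C_2 → C_1 maps a triangle to the signed sum of its edges. For instance
  ∂[1,2,3] = [2,3] − [1,3] + [1,2],
  ∂[1,3,4] = [3,4] − [1,4] + [1,3].
As a 9×6 matrix over Z this has rank 5, with invariant factors (1,1,1,1,1).

Reading off H_k = ker ∂_k / im ∂_{k+1}:

  H_0: rank C_0 − rank ∂_1 = 5 − 4 = 1, and the invariant factors of ∂_1 are all 1, so H_0 ≅ Z.
  H_1: rank ker ∂_1 − rank ∂_2 = (9 − 4) − 5 = 0, and the invariant factors of ∂_2 are all 1, so H_1 ≅ 0.
  H_2: rank ker ∂_2 − rank ∂_3 = (6 − 5) − 0 = 1, and there is no ∂_3, so H_2 ≅ Z.

As a check, the Euler characteristic is 5 − 9 + 6 = 2, which agrees with 1 − 0 + 1 = 2.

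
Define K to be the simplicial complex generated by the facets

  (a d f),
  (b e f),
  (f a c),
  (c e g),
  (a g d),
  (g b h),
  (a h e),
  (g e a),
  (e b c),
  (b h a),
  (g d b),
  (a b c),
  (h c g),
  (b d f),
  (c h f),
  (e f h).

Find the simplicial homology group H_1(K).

Fix the vertex order a < b < c < d < e < f < g < h and write every simplex with vertices in increasing order. Then dim K = 2 and the simplices of K are:

  0-simplices (8): a, b, c, d, e, f, g, h
  1-simplices (24): ab, ac, ad, ae, af, ag, ah, bc, bd, be, bf, bg, bh, ce, cf, cg, ch, df, dg, ef, eg, eh, fh, gh
  2-simplices (16): abc, abh, acf, adf, adg, aeg, aeh, bce, bdf, bdg, bef, bgh, ceg, cfh, cgh, efh

so the chain groups are C_0 ≅ Z^8, C_1 ≅ Z^24, C_2 ≅ Z^16.

The boundary map ∂_1: C_1 → C_0 is given by ∂[p,q] = [q] − [p].
As a 8×24 matrix over Z this has rank 7, with invariant factors (1,1,1,1,1,1,1).

Boundary ∂_2: C_2 → C_1 acts by ∂[p,q,r] = [q,r] − [p,r] + [p,q]. For instance
  ∂adf = df − af + ad,
  ∂bdf = df − bf + bd.
This gives a 24×16 integer matrix of rank 15; reducing to Smith normal form yields diagonal entries (1,1,1,1,1,1,1,1,1,1,1,1,1,1,1).

Reading off H_k = ker ∂_k / im ∂_{k+1}:

  H_1: rank ker ∂_1 − rank ∂_2 = (24 − 7) − 15 = 2, and the invariant factors of ∂_2 are all 1, so H_1 ≅ Z^2.

H_1 = Z^2.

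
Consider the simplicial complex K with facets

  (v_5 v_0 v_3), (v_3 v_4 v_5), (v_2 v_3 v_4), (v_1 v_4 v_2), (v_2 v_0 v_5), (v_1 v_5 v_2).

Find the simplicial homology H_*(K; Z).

H_0 = Z,  H_1 = Z,  H_2 = 0.

Take the total order v_0 < v_1 < v_2 < v_3 < v_4 < v_5 on the vertex set. Then K (dimension 2) consists of the simplices:

  0-simplices (6): [v_0], [v_1], [v_2], [v_3], [v_4], [v_5]
  1-simplices (12): [v_0,v_2], [v_0,v_3], [v_0,v_5], [v_1,v_2], [v_1,v_4], [v_1,v_5], [v_2,v_3], [v_2,v_4], [v_2,v_5], [v_3,v_4], [v_3,v_5], [v_4,v_5]
  2-simplices (6): [v_0,v_2,v_5], [v_0,v_3,v_5], [v_1,v_2,v_4], [v_1,v_2,v_5], [v_2,v_3,v_4], [v_3,v_4,v_5]

giving chain groups C_0 ≅ Z^6, C_1 ≅ Z^12, C_2 ≅ Z^6.

The boundary map ∂_1: C_1 → C_0 maps an edge to its endpoints' difference, ∂[p,q] = q − p.
The 6×12 boundary matrix has rank 5 and Smith normal form diag(1,1,1,1,1).

The boundary map ∂_2: C_2 → C_1 sends each 2-simplex [p,q,r] to [q,r] − [p,r] + [p,q]. For instance
  ∂[v_3,v_4,v_5] = [v_4,v_5] − [v_3,v_5] + [v_3,v_4],
  ∂[v_0,v_2,v_5] = [v_2,v_5] − [v_0,v_5] + [v_0,v_2].
The resulting 12×6 matrix has rank 6, and its Smith normal form has invariant factors (1,1,1,1,1,1).

Now H_k = ker ∂_k / im ∂_{k+1}, so:

  H_0: rank C_0 − rank ∂_1 = 6 − 5 = 1, and the invariant factors of ∂_1 are all 1, so H_0 ≅ Z.
  H_1: rank ker ∂_1 − rank ∂_2 = (12 − 5) − 6 = 1, and the invariant factors of ∂_2 are all 1, so H_1 ≅ Z.
  H_2: rank ker ∂_2 − rank ∂_3 = (6 − 6) − 0 = 0, and there is no ∂_3, so H_2 ≅ 0.

As a check, the Euler characteristic is 6 − 12 + 6 = 0, which agrees with 1 − 1 + 0 = 0.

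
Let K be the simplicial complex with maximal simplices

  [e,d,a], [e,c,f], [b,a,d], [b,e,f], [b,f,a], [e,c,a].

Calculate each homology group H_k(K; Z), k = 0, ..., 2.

H_0 ≅ Z,  H_1 ≅ Z,  H_2 = 0.

We work with the vertex ordering a < b < c < d < e < f. The simplices of K, each written with vertices in increasing order, are:

  0-simplices (6): a, b, c, d, e, f
  1-simplices (12): ab, ac, ad, ae, af, bd, be, bf, ce, cf, de, ef
  2-simplices (6): abd, abf, ace, ade, bef, cef

giving chain groups C_0 ≅ Z^6, C_1 ≅ Z^12, C_2 ≅ Z^6.

∂_1: C_1 → C_0 is given by ∂[p,q] = [q] − [p]. For instance
  ∂de = e − d.
The 6×12 boundary matrix has rank 5 and Smith normal form diag(1,1,1,1,1).

The boundary map ∂_2: C_2 → C_1 acts by ∂[p,q,r] = [q,r] − [p,r] + [p,q]. For instance
  ∂abd = bd − ad + ab,
  ∂ade = de − ae + ad.
The 12×6 boundary matrix has rank 6 and Smith normal form diag(1,1,1,1,1,1).

Computing H_k = (kernel of ∂_k) / (image of ∂_{k+1}):

  H_0: rank C_0 − rank ∂_1 = 6 − 5 = 1, and the invariant factors of ∂_1 are all 1, so H_0 ≅ Z.
  H_1: rank ker ∂_1 − rank ∂_2 = (12 − 5) − 6 = 1, and the invariant factors of ∂_2 are all 1, so H_1 ≅ Z.
  H_2: rank ker ∂_2 − rank ∂_3 = (6 − 6) − 0 = 0, and there is no ∂_3, so H_2 ≅ 0.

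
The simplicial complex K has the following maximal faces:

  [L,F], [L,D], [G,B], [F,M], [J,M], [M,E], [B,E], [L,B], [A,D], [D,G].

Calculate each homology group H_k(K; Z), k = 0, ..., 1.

H_0 ≅ Z,  H_1 ≅ Z^2.

Order the vertices as A < B < D < E < F < G < J < L < M. Listing each simplex with vertices in this order, K has dimension 1 with simplices:

  0-simplices (9): A, B, D, E, F, G, J, L, M
  1-simplices (10): AD, BE, BG, BL, DG, DL, EM, FL, FM, JM

so the chain groups are C_0 ≅ Z^9, C_1 ≅ Z^10.

Boundary ∂_1: C_1 → C_0 maps an edge to its endpoints' difference, ∂[p,q] = q − p.
The resulting 9×10 matrix has rank 8, and its Smith normal form has invariant factors (1,1,1,1,1,1,1,1).

From H_k ≅ ker(∂_k) / im(∂_{k+1}) we obtain:

  H_0: rank C_0 − rank ∂_1 = 9 − 8 = 1, and the invariant factors of ∂_1 are all 1, so H_0 ≅ Z.
  H_1: rank ker ∂_1 − rank ∂_2 = (10 − 8) − 0 = 2, and there is no ∂_2, so H_1 ≅ Z^2.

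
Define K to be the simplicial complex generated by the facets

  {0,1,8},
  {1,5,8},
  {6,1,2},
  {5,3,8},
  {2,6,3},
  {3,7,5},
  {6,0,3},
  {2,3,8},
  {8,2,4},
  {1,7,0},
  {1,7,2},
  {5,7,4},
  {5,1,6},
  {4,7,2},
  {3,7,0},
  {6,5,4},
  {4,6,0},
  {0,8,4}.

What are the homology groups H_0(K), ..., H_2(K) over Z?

We work with the vertex ordering 0 < 1 < 2 < 3 < 4 < 5 < 6 < 7 < 8. The simplices of K, each written with vertices in increasing order, are:

  0-simplices (9): [0], [1], [2], [3], [4], [5], [6], [7], [8]
  1-simplices (27): (27 of them)
  2-simplices (18): [0,1,7], [0,1,8], [0,3,6], [0,3,7], [0,4,6], [0,4,8], [1,2,6], [1,2,7], [1,5,6], [1,5,8], [2,3,6], [2,3,8], [2,4,7], [2,4,8], [3,5,7], [3,5,8], [4,5,6], [4,5,7]

giving chain groups C_0 ≅ Z^9, C_1 ≅ Z^27, C_2 ≅ Z^18.

Boundary ∂_1: C_1 → C_0 maps an edge to its endpoints' difference, ∂[p,q] = q − p.
The 9×27 boundary matrix has rank 8 and Smith normal form diag(1,1,1,1,1,1,1,1).

∂_2: C_2 → C_1 maps a triangle to the signed sum of its edges. For instance
  ∂[1,5,8] = [5,8] − [1,8] + [1,5],
  ∂[2,3,6] = [3,6] − [2,6] + [2,3].
As a 27×18 matrix over Z this has rank 17, with invariant factors (1,1,1,1,1,1,1,1,1,1,1,1,1,1,1,1,1).

Computing H_k = (kernel of ∂_k) / (image of ∂_{k+1}):

  H_0: rank C_0 − rank ∂_1 = 9 − 8 = 1, and the invariant factors of ∂_1 are all 1, so H_0 = Z.
  H_1: rank ker ∂_1 − rank ∂_2 = (27 − 8) − 17 = 2, and the invariant factors of ∂_2 are all 1, so H_1 = Z^2.
  H_2: rank ker ∂_2 − rank ∂_3 = (18 − 17) − 0 = 1, and there is no ∂_3, so H_2 = Z.

As a check, the Euler characteristic is 9 − 27 + 18 = 0, which agrees with 1 − 2 + 1 = 0.

H_0 = Z,  H_1 = Z^2,  H_2 = Z.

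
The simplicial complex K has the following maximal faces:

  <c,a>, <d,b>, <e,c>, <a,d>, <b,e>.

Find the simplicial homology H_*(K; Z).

H_0 ≅ Z,  H_1 ≅ Z.

Fix the vertex order a < b < c < d < e and write every simplex with vertices in increasing order. Then dim K = 1 and the simplices of K are:

  0-simplices (5): a, b, c, d, e
  1-simplices (5): ac, ad, bd, be, ce

giving chain groups C_0 ≅ Z^5, C_1 ≅ Z^5.

The boundary map ∂_1: C_1 → C_0 maps an edge to its endpoints' difference, ∂[p,q] = q − p. For instance
  ∂bd = d − b.
This gives a 5×5 integer matrix of rank 4; reducing to Smith normal form yields diagonal entries (1,1,1,1).

Computing H_k = (kernel of ∂_k) / (image of ∂_{k+1}):

  H_0: rank C_0 − rank ∂_1 = 5 − 4 = 1, and the invariant factors of ∂_1 are all 1, so H_0 ≅ Z.
  H_1: rank ker ∂_1 − rank ∂_2 = (5 − 4) − 0 = 1, and there is no ∂_2, so H_1 ≅ Z.

As a check, the Euler characteristic is 5 − 5 = 0, which agrees with 1 − 1 = 0.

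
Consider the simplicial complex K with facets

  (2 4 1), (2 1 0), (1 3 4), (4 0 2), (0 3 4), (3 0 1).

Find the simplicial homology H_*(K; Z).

Take the total order 0 < 1 < 2 < 3 < 4 on the vertex set. Then K (dimension 2) consists of the simplices:

  0-simplices (5): [0], [1], [2], [3], [4]
  1-simplices (9): [0,1], [0,2], [0,3], [0,4], [1,2], [1,3], [1,4], [2,4], [3,4]
  2-simplices (6): [0,1,2], [0,1,3], [0,2,4], [0,3,4], [1,2,4], [1,3,4]

so the chain groups are C_0 ≅ Z^5, C_1 ≅ Z^9, C_2 ≅ Z^6.

Boundary ∂_1: C_1 → C_0 sends each edge [p,q] (with p < q) to q − p.
The resulting 5×9 matrix has rank 4, and its Smith normal form has invariant factors (1,1,1,1).

The boundary map ∂_2: C_2 → C_1 acts by ∂[p,q,r] = [q,r] − [p,r] + [p,q]. For instance
  ∂[0,1,2] = [1,2] − [0,2] + [0,1],
  ∂[0,1,3] = [1,3] − [0,3] + [0,1].
This gives a 9×6 integer matrix of rank 5; reducing to Smith normal form yields diagonal entries (1,1,1,1,1).

From H_k ≅ ker(∂_k) / im(∂_{k+1}) we obtain:

  H_0: rank C_0 − rank ∂_1 = 5 − 4 = 1, and the invariant factors of ∂_1 are all 1, so H_0 ≅ Z.
  H_1: rank ker ∂_1 − rank ∂_2 = (9 − 4) − 5 = 0, and the invariant factors of ∂_2 are all 1, so H_1 ≅ 0.
  H_2: rank ker ∂_2 − rank ∂_3 = (6 − 5) − 0 = 1, and there is no ∂_3, so H_2 ≅ Z.

As a check, the Euler characteristic is 5 − 9 + 6 = 2, which agrees with 1 − 0 + 1 = 2.

H_0 = Z,  H_1 = 0,  H_2 = Z.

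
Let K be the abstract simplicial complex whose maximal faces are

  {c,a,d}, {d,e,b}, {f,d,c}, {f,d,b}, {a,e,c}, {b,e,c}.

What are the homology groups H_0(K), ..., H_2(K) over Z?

Take the total order a < b < c < d < e < f on the vertex set. Then K (dimension 2) consists of the simplices:

  0-simplices (6): a, b, c, d, e, f
  1-simplices (12): ac, ad, ae, bc, bd, be, bf, cd, ce, cf, de, df
  2-simplices (6): acd, ace, bce, bde, bdf, cdf

giving chain groups C_0 ≅ Z^6, C_1 ≅ Z^12, C_2 ≅ Z^6.

The boundary map ∂_1: C_1 → C_0 is given by ∂[p,q] = [q] − [p]. For instance
  ∂ce = e − c.
This gives a 6×12 integer matrix of rank 5; reducing to Smith normal form yields diagonal entries (1,1,1,1,1).

The boundary map ∂_2: C_2 → C_1 acts by ∂[p,q,r] = [q,r] − [p,r] + [p,q]. For instance
  ∂bde = de − be + bd,
  ∂bdf = df − bf + bd.
As a 12×6 matrix over Z this has rank 6, with invariant factors (1,1,1,1,1,1).

Reading off H_k = ker ∂_k / im ∂_{k+1}:

  H_0: rank C_0 − rank ∂_1 = 6 − 5 = 1, and the invariant factors of ∂_1 are all 1, so H_0 = Z.
  H_1: rank ker ∂_1 − rank ∂_2 = (12 − 5) − 6 = 1, and the invariant factors of ∂_2 are all 1, so H_1 = Z.
  H_2: rank ker ∂_2 − rank ∂_3 = (6 − 6) − 0 = 0, and there is no ∂_3, so H_2 = 0.

H_0 ≅ Z,  H_1 ≅ Z,  H_2 = 0.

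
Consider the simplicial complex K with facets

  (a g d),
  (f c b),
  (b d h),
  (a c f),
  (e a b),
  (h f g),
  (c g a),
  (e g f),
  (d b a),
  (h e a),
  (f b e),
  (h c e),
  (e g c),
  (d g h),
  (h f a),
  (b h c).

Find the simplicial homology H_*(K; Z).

H_0 ≅ Z,  H_1 ≅ Z^2,  H_2 ≅ Z.

Fix the vertex order a < b < c < d < e < f < g < h and write every simplex with vertices in increasing order. Then dim K = 2 and the simplices of K are:

  0-simplices (8): a, b, c, d, e, f, g, h
  1-simplices (24): ab, ac, ad, ae, af, ag, ah, bc, bd, be, bf, bh, ce, cf, cg, ch, dg, dh, ef, eg, eh, fg, fh, gh
  2-simplices (16): abd, abe, acf, acg, adg, aeh, afh, bcf, bch, bdh, bef, ceg, ceh, dgh, efg, fgh

giving chain groups C_0 ≅ Z^8, C_1 ≅ Z^24, C_2 ≅ Z^16.

∂_1: C_1 → C_0 sends each edge [p,q] (with p < q) to q − p.
This gives a 8×24 integer matrix of rank 7; reducing to Smith normal form yields diagonal entries (1,1,1,1,1,1,1).

Boundary ∂_2: C_2 → C_1 maps a triangle to the signed sum of its edges. For instance
  ∂dgh = gh − dh + dg,
  ∂ceh = eh − ch + ce.
The 24×16 boundary matrix has rank 15 and Smith normal form diag(1,1,1,1,1,1,1,1,1,1,1,1,1,1,1).

Reading off H_k = ker ∂_k / im ∂_{k+1}:

  H_0: rank C_0 − rank ∂_1 = 8 − 7 = 1, and the invariant factors of ∂_1 are all 1, so H_0 ≅ Z.
  H_1: rank ker ∂_1 − rank ∂_2 = (24 − 7) − 15 = 2, and the invariant factors of ∂_2 are all 1, so H_1 ≅ Z^2.
  H_2: rank ker ∂_2 − rank ∂_3 = (16 − 15) − 0 = 1, and there is no ∂_3, so H_2 ≅ Z.

(K is a triangulation of the torus T^2.)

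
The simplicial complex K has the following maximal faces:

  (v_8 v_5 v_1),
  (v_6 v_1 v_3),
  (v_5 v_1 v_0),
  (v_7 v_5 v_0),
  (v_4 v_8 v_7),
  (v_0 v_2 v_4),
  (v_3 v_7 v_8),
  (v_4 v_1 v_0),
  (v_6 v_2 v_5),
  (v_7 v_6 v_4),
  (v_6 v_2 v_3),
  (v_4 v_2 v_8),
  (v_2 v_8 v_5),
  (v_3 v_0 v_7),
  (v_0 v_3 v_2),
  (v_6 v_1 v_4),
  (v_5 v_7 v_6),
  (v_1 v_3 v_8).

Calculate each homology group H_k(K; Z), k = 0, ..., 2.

Take the total order v_0 < v_1 < v_2 < v_3 < v_4 < v_5 < v_6 < v_7 < v_8 on the vertex set. Then K (dimension 2) consists of the simplices:

  0-simplices (9): [v_0], [v_1], [v_2], [v_3], [v_4], [v_5], [v_6], [v_7], [v_8]
  1-simplices (27): (27 of them)
  2-simplices (18): (18 of them)

so the chain groups are C_0 ≅ Z^9, C_1 ≅ Z^27, C_2 ≅ Z^18.

∂_1: C_1 → C_0 maps an edge to its endpoints' difference, ∂[p,q] = q − p.
This gives a 9×27 integer matrix of rank 8; reducing to Smith normal form yields diagonal entries (1,1,1,1,1,1,1,1).

∂_2: C_2 → C_1 acts by ∂[p,q,r] = [q,r] − [p,r] + [p,q]. For instance
  ∂[v_0,v_2,v_3] = [v_2,v_3] − [v_0,v_3] + [v_0,v_2],
  ∂[v_2,v_3,v_6] = [v_3,v_6] − [v_2,v_6] + [v_2,v_3].
The 27×18 boundary matrix has rank 17 and Smith normal form diag(1,1,1,1,1,1,1,1,1,1,1,1,1,1,1,1,1).

Reading off H_k = ker ∂_k / im ∂_{k+1}:

  H_0: rank C_0 − rank ∂_1 = 9 − 8 = 1, and the invariant factors of ∂_1 are all 1, so H_0 ≅ Z.
  H_1: rank ker ∂_1 − rank ∂_2 = (27 − 8) − 17 = 2, and the invariant factors of ∂_2 are all 1, so H_1 ≅ Z^2.
  H_2: rank ker ∂_2 − rank ∂_3 = (18 − 17) − 0 = 1, and there is no ∂_3, so H_2 ≅ Z.

(K is a triangulation of the torus T^2.)

H_0 = Z,  H_1 = Z^2,  H_2 = Z.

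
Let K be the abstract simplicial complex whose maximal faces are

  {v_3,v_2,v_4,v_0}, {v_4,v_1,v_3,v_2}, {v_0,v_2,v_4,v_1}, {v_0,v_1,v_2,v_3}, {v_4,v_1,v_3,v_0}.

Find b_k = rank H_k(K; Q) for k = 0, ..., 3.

K has 5 vertices, 10 edges, 10 triangles, 5 3-simplices.
rank ∂_0 = 0, rank ∂_1 = 4 ⇒ b_0 = 5 − 0 − 4 = 1; all invariant factors of ∂_1 are 1 so no torsion. So H_0 = Z.
rank ∂_1 = 4, rank ∂_2 = 6 ⇒ b_1 = 10 − 4 − 6 = 0; all invariant factors of ∂_2 are 1 so no torsion. So H_1 = 0.
rank ∂_2 = 6, rank ∂_3 = 4 ⇒ b_2 = 10 − 6 − 4 = 0; all invariant factors of ∂_3 are 1 so no torsion. So H_2 = 0.
rank ∂_3 = 4, rank ∂_4 = 0 ⇒ b_3 = 5 − 4 − 0 = 1. So H_3 = Z.

b_0 = 1, b_1 = 0, b_2 = 0, b_3 = 1.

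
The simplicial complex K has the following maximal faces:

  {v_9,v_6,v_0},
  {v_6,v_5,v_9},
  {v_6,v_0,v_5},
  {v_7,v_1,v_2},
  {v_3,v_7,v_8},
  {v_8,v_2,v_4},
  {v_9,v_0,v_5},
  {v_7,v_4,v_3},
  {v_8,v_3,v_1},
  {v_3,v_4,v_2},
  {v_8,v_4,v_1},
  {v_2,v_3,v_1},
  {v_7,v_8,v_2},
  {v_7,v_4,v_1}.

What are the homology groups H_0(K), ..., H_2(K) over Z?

We work with the vertex ordering v_0 < v_1 < v_2 < v_3 < v_4 < v_5 < v_6 < v_7 < v_8 < v_9. The simplices of K, each written with vertices in increasing order, are:

  0-simplices (10): [v_0], [v_1], [v_2], [v_3], [v_4], [v_5], [v_6], [v_7], [v_8], [v_9]
  1-simplices (21): (21 of them)
  2-simplices (14): (14 of them)

Hence C_0 ≅ Z^10, C_1 ≅ Z^21, C_2 ≅ Z^14.

Boundary ∂_1: C_1 → C_0 sends each edge [p,q] (with p < q) to q − p.
This gives a 10×21 integer matrix of rank 8; reducing to Smith normal form yields diagonal entries (1,1,1,1,1,1,1,1).

Boundary ∂_2: C_2 → C_1 sends each 2-simplex [p,q,r] to [q,r] − [p,r] + [p,q]. For instance
  ∂[v_2,v_3,v_4] = [v_3,v_4] − [v_2,v_4] + [v_2,v_3],
  ∂[v_3,v_4,v_7] = [v_4,v_7] − [v_3,v_7] + [v_3,v_4].
This gives a 21×14 integer matrix of rank 13; reducing to Smith normal form yields diagonal entries (1,1,1,1,1,1,1,1,1,1,1,1,2).

Reading off H_k = ker ∂_k / im ∂_{k+1}:

  H_0: rank C_0 − rank ∂_1 = 10 − 8 = 2, and the invariant factors of ∂_1 are all 1, so H_0 ≅ Z^2.
  H_1: rank ker ∂_1 − rank ∂_2 = (21 − 8) − 13 = 0, and ∂_2 has invariant factor 2 > 1, so H_1 ≅ Z/2.
  H_2: rank ker ∂_2 − rank ∂_3 = (14 − 13) − 0 = 1, and there is no ∂_3, so H_2 ≅ Z.

H_0 = Z^2,  H_1 = Z/2,  H_2 = Z.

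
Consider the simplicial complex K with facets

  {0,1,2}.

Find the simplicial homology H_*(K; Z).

We work with the vertex ordering 0 < 1 < 2. The simplices of K, each written with vertices in increasing order, are:

  0-simplices (3): [0], [1], [2]
  1-simplices (3): [0,1], [0,2], [1,2]
  2-simplices (1): [0,1,2]

Hence C_0 ≅ Z^3, C_1 ≅ Z^3, C_2 ≅ Z^1.

Boundary ∂_1: C_1 → C_0 maps an edge to its endpoints' difference, ∂[p,q] = q − p. For instance
  ∂[0,2] = [2] − [0].
The resulting 3×3 matrix has rank 2, and its Smith normal form has invariant factors (1,1).

The boundary map ∂_2: C_2 → C_1 sends each 2-simplex [p,q,r] to [q,r] − [p,r] + [p,q]. For instance
  ∂[0,1,2] = [1,2] − [0,2] + [0,1].
The resulting 3×1 matrix has rank 1, and its Smith normal form has invariant factors (1).

From H_k ≅ ker(∂_k) / im(∂_{k+1}) we obtain:

  H_0: rank C_0 − rank ∂_1 = 3 − 2 = 1, and the invariant factors of ∂_1 are all 1, so H_0 ≅ Z.
  H_1: rank ker ∂_1 − rank ∂_2 = (3 − 2) − 1 = 0, and the invariant factors of ∂_2 are all 1, so H_1 ≅ 0.
  H_2: rank ker ∂_2 − rank ∂_3 = (1 − 1) − 0 = 0, and there is no ∂_3, so H_2 ≅ 0.

As a check, the Euler characteristic is 3 − 3 + 1 = 1, which agrees with 1 − 0 + 0 = 1.
(K is a triangulation of the 2-simplex.)

H_0 = Z,  H_1 = 0,  H_2 = 0.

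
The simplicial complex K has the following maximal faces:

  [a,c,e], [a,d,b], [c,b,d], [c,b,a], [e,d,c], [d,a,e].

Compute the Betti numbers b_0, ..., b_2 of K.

Order the vertices as a < b < c < d < e. Listing each simplex with vertices in this order, K has dimension 2 with simplices:

  0-simplices (5): a, b, c, d, e
  1-simplices (9): ab, ac, ad, ae, bc, bd, cd, ce, de
  2-simplices (6): abc, abd, ace, ade, bcd, cde

so the chain groups are C_0 ≅ Z^5, C_1 ≅ Z^9, C_2 ≅ Z^6.

Boundary ∂_1: C_1 → C_0 sends each edge [p,q] (with p < q) to q − p.
This gives a 5×9 integer matrix of rank 4; reducing to Smith normal form yields diagonal entries (1,1,1,1).

Boundary ∂_2: C_2 → C_1 sends each 2-simplex [p,q,r] to [q,r] − [p,r] + [p,q]. For instance
  ∂ade = de − ae + ad,
  ∂bcd = cd − bd + bc.
This gives a 9×6 integer matrix of rank 5; reducing to Smith normal form yields diagonal entries (1,1,1,1,1).

Computing H_k = (kernel of ∂_k) / (image of ∂_{k+1}):

  H_0: rank C_0 − rank ∂_1 = 5 − 4 = 1, and the invariant factors of ∂_1 are all 1, so H_0 ≅ Z.
  H_1: rank ker ∂_1 − rank ∂_2 = (9 − 4) − 5 = 0, and the invariant factors of ∂_2 are all 1, so H_1 ≅ 0.
  H_2: rank ker ∂_2 − rank ∂_3 = (6 − 5) − 0 = 1, and there is no ∂_3, so H_2 ≅ Z.

As a check, the Euler characteristic is 5 − 9 + 6 = 2, which agrees with 1 − 0 + 1 = 2.
(K is a triangulation of the 2-sphere S^2.)

Hence the Betti numbers are b_0 = 1, b_1 = 0, b_2 = 1.

b_0 = 1, b_1 = 0, b_2 = 1.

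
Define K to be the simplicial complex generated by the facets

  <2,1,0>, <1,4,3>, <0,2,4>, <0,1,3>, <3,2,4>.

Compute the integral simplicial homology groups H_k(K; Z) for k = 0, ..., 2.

H_0 = Z,  H_1 = Z,  H_2 = 0.

Take the total order 0 < 1 < 2 < 3 < 4 on the vertex set. Then K (dimension 2) consists of the simplices:

  0-simplices (5): [0], [1], [2], [3], [4]
  1-simplices (10): [0,1], [0,2], [0,3], [0,4], [1,2], [1,3], [1,4], [2,3], [2,4], [3,4]
  2-simplices (5): [0,1,2], [0,1,3], [0,2,4], [1,3,4], [2,3,4]

Hence C_0 ≅ Z^5, C_1 ≅ Z^10, C_2 ≅ Z^5.

∂_1: C_1 → C_0 sends each edge [p,q] (with p < q) to q − p. For instance
  ∂[0,1] = [1] − [0].
As a 5×10 matrix over Z this has rank 4, with invariant factors (1,1,1,1).

The boundary map ∂_2: C_2 → C_1 acts by ∂[p,q,r] = [q,r] − [p,r] + [p,q]. For instance
  ∂[0,2,4] = [2,4] − [0,4] + [0,2],
  ∂[0,1,3] = [1,3] − [0,3] + [0,1].
The 10×5 boundary matrix has rank 5 and Smith normal form diag(1,1,1,1,1).

From H_k ≅ ker(∂_k) / im(∂_{k+1}) we obtain:

  H_0: rank C_0 − rank ∂_1 = 5 − 4 = 1, and the invariant factors of ∂_1 are all 1, so H_0 = Z.
  H_1: rank ker ∂_1 − rank ∂_2 = (10 − 4) − 5 = 1, and the invariant factors of ∂_2 are all 1, so H_1 = Z.
  H_2: rank ker ∂_2 − rank ∂_3 = (5 − 5) − 0 = 0, and there is no ∂_3, so H_2 = 0.

As a check, the Euler characteristic is 5 − 10 + 5 = 0, which agrees with 1 − 1 + 0 = 0.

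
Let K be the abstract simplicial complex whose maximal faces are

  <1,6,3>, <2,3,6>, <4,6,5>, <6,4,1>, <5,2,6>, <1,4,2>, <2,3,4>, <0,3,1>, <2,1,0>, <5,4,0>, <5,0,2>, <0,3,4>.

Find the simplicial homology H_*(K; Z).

H_0 ≅ Z,  H_1 ≅ Z_2,  H_2 = 0.

Take the total order 0 < 1 < 2 < 3 < 4 < 5 < 6 on the vertex set. Then K (dimension 2) consists of the simplices:

  0-simplices (7): [0], [1], [2], [3], [4], [5], [6]
  1-simplices (18): [0,1], [0,2], [0,3], [0,4], [0,5], [1,2], [1,3], [1,4], [1,6], [2,3], [2,4], [2,5], [2,6], [3,4], [3,6], [4,5], [4,6], [5,6]
  2-simplices (12): [0,1,2], [0,1,3], [0,2,5], [0,3,4], [0,4,5], [1,2,4], [1,3,6], [1,4,6], [2,3,4], [2,3,6], [2,5,6], [4,5,6]

so the chain groups are C_0 ≅ Z^7, C_1 ≅ Z^18, C_2 ≅ Z^12.

∂_1: C_1 → C_0 sends each edge [p,q] (with p < q) to q − p. For instance
  ∂[1,3] = [3] − [1].
The 7×18 boundary matrix has rank 6 and Smith normal form diag(1,1,1,1,1,1).

Boundary ∂_2: C_2 → C_1 sends each 2-simplex [p,q,r] to [q,r] − [p,r] + [p,q]. For instance
  ∂[2,3,6] = [3,6] − [2,6] + [2,3],
  ∂[1,3,6] = [3,6] − [1,6] + [1,3].
This gives a 18×12 integer matrix of rank 12; reducing to Smith normal form yields diagonal entries (1,1,1,1,1,1,1,1,1,1,1,2).

From H_k ≅ ker(∂_k) / im(∂_{k+1}) we obtain:

  H_0: rank C_0 − rank ∂_1 = 7 − 6 = 1, and the invariant factors of ∂_1 are all 1, so H_0 = Z.
  H_1: rank ker ∂_1 − rank ∂_2 = (18 − 6) − 12 = 0, and ∂_2 has invariant factor 2 > 1, so H_1 = Z_2.
  H_2: rank ker ∂_2 − rank ∂_3 = (12 − 12) − 0 = 0, and there is no ∂_3, so H_2 = 0.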